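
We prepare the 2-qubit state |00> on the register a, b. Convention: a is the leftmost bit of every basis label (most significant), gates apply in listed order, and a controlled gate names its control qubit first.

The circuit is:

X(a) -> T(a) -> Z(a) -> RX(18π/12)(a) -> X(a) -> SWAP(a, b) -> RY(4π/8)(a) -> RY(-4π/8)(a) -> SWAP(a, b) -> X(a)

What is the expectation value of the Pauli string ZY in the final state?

The observable ZY averages to 0. Key observation: gates 5-10 undo each other exactly, leaving only the rest of the circuit to track.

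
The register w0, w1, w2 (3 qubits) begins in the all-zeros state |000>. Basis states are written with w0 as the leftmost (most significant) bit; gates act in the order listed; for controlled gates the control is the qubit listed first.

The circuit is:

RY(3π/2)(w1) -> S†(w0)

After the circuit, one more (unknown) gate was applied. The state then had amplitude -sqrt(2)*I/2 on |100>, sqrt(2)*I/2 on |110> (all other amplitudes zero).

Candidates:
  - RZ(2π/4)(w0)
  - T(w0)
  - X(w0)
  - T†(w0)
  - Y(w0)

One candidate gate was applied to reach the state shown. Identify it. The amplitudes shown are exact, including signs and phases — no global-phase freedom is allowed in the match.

The applied gate was Y(w0).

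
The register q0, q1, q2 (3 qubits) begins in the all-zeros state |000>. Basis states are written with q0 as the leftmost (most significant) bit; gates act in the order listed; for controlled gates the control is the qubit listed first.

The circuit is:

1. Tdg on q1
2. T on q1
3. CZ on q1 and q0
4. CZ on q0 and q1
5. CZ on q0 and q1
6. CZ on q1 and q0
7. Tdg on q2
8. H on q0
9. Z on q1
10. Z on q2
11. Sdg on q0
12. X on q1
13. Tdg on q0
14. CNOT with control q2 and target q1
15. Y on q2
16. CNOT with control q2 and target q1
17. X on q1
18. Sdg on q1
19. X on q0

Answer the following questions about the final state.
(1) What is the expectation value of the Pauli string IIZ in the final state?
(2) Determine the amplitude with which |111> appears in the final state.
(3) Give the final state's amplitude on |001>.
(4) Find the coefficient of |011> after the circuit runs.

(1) The expectation value of IIZ is -1. Key observation: gates 3-6 undo each other exactly, leaving only the rest of the circuit to track.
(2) The final state's coefficient on |111> equals sqrt(2)/2.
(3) The final state's coefficient on |001> equals 0.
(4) The final state's coefficient on |011> equals -sqrt(2)*exp(I*pi/4)/2.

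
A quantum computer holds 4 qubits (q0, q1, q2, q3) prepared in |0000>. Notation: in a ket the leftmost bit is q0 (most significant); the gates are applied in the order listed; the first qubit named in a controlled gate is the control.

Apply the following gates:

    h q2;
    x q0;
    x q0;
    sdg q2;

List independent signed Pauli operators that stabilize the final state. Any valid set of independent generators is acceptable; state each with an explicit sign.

The final state is stabilized by the group generated by -IIYI, +ZIII, +IZII, +IIIZ; other independent generating sets are equally valid. Key observation: steps 2-3 multiply out to the identity, so the circuit reduces to the remaining gates.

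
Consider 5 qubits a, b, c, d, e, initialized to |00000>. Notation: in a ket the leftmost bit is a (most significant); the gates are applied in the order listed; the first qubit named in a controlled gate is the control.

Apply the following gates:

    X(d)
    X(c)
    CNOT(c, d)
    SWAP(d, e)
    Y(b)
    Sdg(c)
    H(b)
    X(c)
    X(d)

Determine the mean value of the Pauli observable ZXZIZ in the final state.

In the final state, ZXZIZ has expectation -1.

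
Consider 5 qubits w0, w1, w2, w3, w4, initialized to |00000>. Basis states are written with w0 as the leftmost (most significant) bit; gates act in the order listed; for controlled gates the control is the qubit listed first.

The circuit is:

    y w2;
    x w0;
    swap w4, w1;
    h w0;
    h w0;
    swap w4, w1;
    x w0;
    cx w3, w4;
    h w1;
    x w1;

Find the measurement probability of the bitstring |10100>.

A full measurement returns |10100> with probability 0.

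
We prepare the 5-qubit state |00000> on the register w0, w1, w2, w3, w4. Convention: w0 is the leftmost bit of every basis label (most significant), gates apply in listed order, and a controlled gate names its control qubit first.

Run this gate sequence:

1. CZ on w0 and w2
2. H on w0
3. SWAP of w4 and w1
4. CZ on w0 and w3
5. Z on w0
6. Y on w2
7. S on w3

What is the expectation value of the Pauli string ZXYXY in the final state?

The expectation value of ZXYXY is 0.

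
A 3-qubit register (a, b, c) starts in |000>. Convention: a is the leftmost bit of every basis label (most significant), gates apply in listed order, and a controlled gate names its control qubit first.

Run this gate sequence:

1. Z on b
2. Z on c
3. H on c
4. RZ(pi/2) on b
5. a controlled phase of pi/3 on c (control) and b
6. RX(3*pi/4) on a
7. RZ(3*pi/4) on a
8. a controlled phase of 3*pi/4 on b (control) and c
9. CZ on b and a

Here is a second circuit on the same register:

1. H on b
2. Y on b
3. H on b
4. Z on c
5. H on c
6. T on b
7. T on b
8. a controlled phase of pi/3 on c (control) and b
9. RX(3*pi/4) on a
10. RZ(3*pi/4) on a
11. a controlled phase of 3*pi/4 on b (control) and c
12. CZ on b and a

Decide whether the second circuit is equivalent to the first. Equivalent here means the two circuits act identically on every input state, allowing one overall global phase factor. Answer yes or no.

No, they are not equivalent — no single phase factor reconciles the two unitaries.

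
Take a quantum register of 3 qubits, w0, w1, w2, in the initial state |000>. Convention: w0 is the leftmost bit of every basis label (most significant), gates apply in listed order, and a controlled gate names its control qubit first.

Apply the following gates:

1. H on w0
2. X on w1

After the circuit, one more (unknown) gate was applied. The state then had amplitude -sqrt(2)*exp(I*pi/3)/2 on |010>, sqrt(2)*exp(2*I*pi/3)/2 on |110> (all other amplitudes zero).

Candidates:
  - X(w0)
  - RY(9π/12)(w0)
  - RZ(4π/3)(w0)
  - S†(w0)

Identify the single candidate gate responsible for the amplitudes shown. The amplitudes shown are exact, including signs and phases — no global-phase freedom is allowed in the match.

The applied gate was RZ(4π/3)(w0).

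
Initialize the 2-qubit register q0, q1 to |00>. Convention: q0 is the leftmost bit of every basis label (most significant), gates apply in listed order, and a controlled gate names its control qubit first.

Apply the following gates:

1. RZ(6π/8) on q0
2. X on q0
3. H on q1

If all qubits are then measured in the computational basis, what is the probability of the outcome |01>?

A full measurement returns |01> with probability 0.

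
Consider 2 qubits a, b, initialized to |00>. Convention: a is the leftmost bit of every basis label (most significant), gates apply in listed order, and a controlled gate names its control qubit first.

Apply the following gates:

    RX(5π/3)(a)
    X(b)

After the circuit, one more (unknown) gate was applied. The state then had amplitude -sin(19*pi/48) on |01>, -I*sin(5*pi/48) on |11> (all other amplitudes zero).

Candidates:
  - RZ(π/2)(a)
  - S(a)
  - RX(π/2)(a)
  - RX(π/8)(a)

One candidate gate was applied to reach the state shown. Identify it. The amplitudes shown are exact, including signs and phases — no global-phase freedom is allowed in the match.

The unique candidate consistent with the amplitudes is RX(π/8)(a).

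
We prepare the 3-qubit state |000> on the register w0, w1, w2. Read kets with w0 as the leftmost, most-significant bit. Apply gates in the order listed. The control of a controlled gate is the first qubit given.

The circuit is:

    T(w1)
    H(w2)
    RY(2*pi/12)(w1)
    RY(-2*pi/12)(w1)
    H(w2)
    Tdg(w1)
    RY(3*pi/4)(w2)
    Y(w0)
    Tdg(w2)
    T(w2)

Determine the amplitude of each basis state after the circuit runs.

The final amplitudes are I*sqrt(2 - sqrt(2))/2 on |100>, I*sqrt(sqrt(2) + 2)/2 on |101>, and 0 on every other basis state.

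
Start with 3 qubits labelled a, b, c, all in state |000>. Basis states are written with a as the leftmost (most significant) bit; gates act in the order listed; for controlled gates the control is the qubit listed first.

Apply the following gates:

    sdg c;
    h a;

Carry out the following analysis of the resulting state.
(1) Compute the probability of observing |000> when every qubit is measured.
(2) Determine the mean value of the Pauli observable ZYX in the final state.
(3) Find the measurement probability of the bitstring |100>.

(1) The probability of measuring |000> is 1/2.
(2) In the final state, ZYX has expectation 0.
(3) The probability of measuring |100> is 1/2.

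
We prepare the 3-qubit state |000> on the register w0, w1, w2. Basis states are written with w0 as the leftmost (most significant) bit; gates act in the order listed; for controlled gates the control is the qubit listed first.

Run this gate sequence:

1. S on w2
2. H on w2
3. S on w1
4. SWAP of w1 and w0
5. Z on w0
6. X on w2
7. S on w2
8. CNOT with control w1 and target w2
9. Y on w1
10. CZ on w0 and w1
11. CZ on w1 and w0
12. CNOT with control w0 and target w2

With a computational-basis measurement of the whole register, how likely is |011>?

A full measurement returns |011> with probability 1/2.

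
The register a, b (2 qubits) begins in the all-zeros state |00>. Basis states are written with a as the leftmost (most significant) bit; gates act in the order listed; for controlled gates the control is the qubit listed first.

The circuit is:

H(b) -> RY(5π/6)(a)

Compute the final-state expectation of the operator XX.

In the final state, XX has expectation 1/2.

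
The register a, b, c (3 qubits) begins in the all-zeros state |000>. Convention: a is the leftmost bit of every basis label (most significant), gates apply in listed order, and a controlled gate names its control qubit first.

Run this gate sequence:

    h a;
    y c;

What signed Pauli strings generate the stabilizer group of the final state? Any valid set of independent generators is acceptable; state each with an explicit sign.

One valid set of independent stabilizer generators is +XII, +IZI, -IIZ (any independent generating set of the same group is equally correct).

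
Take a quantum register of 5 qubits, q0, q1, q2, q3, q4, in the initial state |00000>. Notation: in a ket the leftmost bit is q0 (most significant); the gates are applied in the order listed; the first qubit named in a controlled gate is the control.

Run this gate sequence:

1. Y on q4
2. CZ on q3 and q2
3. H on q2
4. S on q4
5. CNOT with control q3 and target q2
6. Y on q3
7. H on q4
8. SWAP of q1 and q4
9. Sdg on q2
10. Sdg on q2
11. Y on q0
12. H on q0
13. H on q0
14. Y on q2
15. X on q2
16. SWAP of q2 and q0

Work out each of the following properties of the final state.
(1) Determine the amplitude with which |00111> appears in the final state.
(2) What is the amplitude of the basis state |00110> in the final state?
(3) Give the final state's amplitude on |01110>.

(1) The final state's coefficient on |00111> equals 0.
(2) |00110> carries amplitude I/2 in the final state.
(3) |01110> carries amplitude -I/2 in the final state.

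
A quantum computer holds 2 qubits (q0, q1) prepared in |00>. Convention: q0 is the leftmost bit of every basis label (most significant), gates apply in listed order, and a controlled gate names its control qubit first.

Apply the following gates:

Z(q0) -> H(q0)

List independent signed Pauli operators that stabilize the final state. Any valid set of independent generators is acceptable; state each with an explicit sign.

The final state is stabilized by the group generated by +XI, +IZ; other independent generating sets are equally valid.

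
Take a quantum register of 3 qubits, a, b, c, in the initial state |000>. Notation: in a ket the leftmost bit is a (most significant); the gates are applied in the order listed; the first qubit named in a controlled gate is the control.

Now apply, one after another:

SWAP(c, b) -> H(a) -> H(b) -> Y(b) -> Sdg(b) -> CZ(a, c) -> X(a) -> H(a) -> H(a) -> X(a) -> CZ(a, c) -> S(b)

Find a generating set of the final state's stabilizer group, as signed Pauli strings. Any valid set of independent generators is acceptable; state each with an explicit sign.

The final state is stabilized by the group generated by +XII, -IXI, +IIZ; other independent generating sets are equally valid. Key observation: steps 5-12 multiply out to the identity, so the circuit reduces to the remaining gates.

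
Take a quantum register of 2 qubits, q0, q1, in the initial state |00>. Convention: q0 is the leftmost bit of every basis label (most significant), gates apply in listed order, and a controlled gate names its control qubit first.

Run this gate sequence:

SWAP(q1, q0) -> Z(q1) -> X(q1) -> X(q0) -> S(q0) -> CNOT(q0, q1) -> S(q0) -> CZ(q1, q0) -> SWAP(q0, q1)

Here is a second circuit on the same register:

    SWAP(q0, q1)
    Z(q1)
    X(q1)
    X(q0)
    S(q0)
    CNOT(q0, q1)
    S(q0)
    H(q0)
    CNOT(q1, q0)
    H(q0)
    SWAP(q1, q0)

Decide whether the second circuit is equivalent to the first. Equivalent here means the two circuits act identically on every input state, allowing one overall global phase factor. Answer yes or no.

Yes, they are equivalent — the unitaries differ by at most a global phase.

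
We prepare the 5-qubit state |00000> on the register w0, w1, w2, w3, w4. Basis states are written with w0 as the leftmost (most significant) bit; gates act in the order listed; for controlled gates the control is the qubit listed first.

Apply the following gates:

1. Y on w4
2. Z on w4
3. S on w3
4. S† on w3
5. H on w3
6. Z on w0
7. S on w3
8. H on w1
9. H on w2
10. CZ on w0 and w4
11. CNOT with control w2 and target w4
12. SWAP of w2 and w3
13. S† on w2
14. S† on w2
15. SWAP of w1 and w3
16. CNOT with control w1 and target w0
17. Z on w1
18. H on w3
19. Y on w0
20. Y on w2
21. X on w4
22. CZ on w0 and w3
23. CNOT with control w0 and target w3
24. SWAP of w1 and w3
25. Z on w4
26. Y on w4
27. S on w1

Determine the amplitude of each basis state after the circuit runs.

The final amplitudes are -I/2 on |00010>, -1/2 on |00110>, 1/2 on |11001>, -I/2 on |11101>, and 0 on every other basis state. Key observation: steps 3-4 multiply out to the identity, so the circuit reduces to the remaining gates.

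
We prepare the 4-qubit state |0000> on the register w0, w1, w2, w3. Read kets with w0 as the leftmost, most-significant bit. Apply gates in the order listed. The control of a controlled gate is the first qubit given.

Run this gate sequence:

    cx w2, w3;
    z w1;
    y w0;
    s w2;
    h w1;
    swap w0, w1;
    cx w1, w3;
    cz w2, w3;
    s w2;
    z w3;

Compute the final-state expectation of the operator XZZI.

The observable XZZI averages to -1.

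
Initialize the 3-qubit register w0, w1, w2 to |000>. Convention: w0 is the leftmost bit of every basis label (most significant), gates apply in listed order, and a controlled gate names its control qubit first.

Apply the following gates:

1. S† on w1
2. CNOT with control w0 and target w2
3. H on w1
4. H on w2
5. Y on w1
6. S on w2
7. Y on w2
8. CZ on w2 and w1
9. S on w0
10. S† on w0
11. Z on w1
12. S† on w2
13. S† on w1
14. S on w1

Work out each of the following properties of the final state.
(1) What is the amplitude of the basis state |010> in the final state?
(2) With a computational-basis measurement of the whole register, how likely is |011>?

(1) |010> carries amplitude -I/2 in the final state.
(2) The probability of measuring |011> is 1/4.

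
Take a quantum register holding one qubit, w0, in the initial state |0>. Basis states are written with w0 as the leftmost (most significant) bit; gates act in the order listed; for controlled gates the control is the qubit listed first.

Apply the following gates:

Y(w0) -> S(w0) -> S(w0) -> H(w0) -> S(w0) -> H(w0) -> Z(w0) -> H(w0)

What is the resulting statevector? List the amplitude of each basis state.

After the circuit, the state carries amplitude -sqrt(2)/2 on |0>, -sqrt(2)*I/2 on |1>.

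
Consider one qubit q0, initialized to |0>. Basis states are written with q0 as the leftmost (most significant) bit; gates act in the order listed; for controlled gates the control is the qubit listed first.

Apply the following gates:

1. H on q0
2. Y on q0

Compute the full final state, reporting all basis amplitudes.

The final amplitudes are -sqrt(2)*I/2 on |0>, sqrt(2)*I/2 on |1>.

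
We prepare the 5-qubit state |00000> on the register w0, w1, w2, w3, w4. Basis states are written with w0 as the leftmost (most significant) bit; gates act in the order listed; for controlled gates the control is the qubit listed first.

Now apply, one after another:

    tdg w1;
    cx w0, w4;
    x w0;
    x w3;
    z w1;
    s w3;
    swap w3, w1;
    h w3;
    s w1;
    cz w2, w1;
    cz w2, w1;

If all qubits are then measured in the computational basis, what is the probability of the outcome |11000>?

The probability of measuring |11000> is 1/2. Key observation: gates 10-11 undo each other exactly, leaving only the rest of the circuit to track.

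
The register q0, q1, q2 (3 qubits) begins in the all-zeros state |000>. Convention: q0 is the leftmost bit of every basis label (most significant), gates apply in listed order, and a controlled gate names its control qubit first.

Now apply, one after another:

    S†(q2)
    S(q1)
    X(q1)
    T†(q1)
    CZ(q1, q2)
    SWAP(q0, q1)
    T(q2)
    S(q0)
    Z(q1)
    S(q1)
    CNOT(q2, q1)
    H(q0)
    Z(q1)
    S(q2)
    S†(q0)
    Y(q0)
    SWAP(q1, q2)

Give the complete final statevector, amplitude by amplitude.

The resulting statevector has amplitude sqrt(2)*exp(I*pi/4)/2 on |000>, sqrt(2)*exp(3*I*pi/4)/2 on |100>, and 0 on every other basis state.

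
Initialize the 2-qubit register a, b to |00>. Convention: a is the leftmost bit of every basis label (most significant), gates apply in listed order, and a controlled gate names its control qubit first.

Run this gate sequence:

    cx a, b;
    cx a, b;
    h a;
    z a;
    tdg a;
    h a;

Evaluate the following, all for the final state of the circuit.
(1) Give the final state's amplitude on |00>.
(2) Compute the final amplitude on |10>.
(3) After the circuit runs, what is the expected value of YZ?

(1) |00> carries amplitude 1/2 + exp(3*I*pi/4)/2 in the final state. Key observation: gates 1-2 undo each other exactly, leaving only the rest of the circuit to track.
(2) The amplitude on |10> is 1/2 - exp(3*I*pi/4)/2.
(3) The observable YZ averages to -sqrt(2)/2.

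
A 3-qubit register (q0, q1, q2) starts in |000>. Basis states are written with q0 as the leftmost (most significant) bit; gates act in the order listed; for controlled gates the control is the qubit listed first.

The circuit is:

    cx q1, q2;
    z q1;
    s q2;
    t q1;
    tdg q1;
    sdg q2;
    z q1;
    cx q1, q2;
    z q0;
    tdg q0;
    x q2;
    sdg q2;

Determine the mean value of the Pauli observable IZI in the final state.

The expectation value of IZI is 1.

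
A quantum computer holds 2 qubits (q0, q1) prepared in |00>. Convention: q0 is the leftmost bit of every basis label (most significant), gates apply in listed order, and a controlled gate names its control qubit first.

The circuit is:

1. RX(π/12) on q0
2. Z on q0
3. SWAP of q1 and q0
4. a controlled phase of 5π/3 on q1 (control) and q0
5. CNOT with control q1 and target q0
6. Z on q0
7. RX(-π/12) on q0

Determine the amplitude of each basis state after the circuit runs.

The resulting statevector has amplitude sqrt(2)/8 + sqrt(6)/8 + 1/2 on |00>, -sqrt(6)/8 - sqrt(2)/8 + 1/2 on |01>, I*(-sqrt(2) + sqrt(6))/8 on |10>, I*(-sqrt(6) + sqrt(2))/8 on |11>.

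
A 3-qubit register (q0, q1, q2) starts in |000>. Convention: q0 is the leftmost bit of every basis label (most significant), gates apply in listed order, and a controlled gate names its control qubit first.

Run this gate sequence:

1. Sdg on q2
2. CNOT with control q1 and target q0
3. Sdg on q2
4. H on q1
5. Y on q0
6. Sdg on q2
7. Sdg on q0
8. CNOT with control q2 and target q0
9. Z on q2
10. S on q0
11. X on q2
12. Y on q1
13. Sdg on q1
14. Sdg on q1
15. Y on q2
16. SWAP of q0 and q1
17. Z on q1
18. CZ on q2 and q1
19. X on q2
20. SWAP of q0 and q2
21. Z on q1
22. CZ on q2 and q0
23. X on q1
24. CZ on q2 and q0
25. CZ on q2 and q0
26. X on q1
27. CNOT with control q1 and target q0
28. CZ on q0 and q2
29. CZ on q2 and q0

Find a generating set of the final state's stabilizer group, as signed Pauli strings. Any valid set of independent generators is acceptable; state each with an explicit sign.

One valid set of independent stabilizer generators is -IIX, +ZII, -IZI (any independent generating set of the same group is equally correct). Key observation: gates 23-26 undo each other exactly, leaving only the rest of the circuit to track.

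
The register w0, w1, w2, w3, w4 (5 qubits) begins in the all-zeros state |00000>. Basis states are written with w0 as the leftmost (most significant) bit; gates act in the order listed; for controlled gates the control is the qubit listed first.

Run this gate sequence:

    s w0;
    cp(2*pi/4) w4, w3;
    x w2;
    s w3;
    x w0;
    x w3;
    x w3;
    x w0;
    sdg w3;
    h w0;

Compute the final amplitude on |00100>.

|00100> carries amplitude sqrt(2)/2 in the final state.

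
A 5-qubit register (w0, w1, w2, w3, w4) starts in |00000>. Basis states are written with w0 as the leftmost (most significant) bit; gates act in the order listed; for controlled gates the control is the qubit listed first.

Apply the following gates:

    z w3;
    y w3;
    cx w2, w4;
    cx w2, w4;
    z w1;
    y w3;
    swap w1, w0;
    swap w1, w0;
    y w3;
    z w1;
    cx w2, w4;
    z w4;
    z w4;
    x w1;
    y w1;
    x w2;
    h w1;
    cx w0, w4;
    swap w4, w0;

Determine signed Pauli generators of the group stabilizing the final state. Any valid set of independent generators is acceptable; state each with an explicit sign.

The final state is stabilized by the group generated by +IXIII, +ZIIII, -IIZII, -IIIZI, +IIIIZ; other independent generating sets are equally valid. Key observation: steps 4-11 multiply out to the identity, so the circuit reduces to the remaining gates.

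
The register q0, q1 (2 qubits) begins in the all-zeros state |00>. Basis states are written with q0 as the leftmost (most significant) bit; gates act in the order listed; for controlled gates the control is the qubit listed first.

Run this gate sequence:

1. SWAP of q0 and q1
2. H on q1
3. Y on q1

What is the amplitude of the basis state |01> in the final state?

The amplitude on |01> is sqrt(2)*I/2.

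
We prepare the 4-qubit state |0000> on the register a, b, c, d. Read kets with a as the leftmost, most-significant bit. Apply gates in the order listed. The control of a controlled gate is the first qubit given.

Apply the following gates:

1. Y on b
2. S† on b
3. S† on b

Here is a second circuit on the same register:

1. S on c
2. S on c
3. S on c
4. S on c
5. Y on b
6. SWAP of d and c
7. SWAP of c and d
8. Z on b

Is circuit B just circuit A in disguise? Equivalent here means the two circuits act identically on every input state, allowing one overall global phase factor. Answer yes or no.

Yes — the two circuits implement the same unitary up to a global phase.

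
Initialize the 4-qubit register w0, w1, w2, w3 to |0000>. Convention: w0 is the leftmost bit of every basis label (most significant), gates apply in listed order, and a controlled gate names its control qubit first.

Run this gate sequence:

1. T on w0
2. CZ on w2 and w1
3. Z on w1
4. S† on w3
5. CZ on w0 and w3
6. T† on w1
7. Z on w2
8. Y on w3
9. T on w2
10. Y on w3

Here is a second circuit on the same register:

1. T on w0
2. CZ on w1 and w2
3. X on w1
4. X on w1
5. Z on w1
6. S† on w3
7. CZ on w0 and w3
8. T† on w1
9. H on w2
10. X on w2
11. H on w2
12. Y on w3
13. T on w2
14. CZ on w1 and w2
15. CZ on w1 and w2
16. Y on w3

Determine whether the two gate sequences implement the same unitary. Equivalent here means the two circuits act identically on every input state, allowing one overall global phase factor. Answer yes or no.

Yes: on every input state the two circuits agree up to one overall phase factor.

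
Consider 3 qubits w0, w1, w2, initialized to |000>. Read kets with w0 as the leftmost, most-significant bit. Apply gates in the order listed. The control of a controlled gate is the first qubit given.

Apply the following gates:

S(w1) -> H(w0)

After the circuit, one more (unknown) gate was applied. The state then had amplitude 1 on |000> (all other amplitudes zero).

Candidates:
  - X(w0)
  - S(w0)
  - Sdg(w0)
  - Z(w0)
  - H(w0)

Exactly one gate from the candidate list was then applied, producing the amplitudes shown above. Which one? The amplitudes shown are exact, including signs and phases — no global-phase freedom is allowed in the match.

The unique candidate consistent with the amplitudes is H(w0).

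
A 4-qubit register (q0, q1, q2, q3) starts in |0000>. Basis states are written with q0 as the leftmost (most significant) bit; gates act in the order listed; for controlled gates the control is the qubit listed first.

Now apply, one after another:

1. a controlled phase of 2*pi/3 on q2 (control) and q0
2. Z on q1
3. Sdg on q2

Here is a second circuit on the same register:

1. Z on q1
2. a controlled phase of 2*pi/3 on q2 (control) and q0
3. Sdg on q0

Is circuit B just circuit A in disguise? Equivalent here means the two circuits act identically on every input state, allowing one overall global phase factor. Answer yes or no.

No: there is an input state on which the two circuits produce genuinely different outputs (not merely differing by a phase).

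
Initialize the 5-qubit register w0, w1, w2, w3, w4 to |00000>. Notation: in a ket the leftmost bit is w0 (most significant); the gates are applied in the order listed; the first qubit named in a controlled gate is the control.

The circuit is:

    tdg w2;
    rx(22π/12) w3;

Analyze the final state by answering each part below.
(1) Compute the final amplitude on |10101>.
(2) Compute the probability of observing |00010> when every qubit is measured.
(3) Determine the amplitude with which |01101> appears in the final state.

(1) The final state's coefficient on |10101> equals 0.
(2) Outcome |00010> occurs with probability 1/2 - sqrt(3)/4.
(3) The amplitude on |01101> is 0.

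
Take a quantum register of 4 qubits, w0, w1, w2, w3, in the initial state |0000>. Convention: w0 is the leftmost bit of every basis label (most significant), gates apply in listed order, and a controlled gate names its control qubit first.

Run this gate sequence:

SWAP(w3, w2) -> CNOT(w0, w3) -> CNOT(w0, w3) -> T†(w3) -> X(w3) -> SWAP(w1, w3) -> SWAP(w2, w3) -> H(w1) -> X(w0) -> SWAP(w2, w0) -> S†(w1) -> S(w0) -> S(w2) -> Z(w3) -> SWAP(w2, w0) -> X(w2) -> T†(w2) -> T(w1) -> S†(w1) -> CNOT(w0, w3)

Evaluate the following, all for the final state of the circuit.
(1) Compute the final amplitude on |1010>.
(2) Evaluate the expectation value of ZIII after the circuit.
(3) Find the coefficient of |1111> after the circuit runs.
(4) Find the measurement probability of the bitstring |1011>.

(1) The final state's coefficient on |1010> equals 0. Key observation: gates 2-3 undo each other exactly, leaving only the rest of the circuit to track.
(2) In the final state, ZIII has expectation -1.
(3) |1111> carries amplitude sqrt(2)*I/2 in the final state.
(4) A full measurement returns |1011> with probability 1/2.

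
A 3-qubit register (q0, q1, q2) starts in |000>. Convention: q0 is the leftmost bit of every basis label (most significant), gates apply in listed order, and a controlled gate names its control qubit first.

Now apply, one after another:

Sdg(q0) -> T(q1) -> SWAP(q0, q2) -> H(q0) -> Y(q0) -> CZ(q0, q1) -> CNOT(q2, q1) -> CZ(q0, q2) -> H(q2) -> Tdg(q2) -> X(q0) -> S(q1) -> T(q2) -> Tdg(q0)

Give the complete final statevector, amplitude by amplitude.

The resulting statevector has amplitude I/2 on |000>, I/2 on |001>, 0 on |010>, 0 on |011>, -exp(I*pi/4)/2 on |100>, -exp(I*pi/4)/2 on |101>, 0 on |110>, 0 on |111>.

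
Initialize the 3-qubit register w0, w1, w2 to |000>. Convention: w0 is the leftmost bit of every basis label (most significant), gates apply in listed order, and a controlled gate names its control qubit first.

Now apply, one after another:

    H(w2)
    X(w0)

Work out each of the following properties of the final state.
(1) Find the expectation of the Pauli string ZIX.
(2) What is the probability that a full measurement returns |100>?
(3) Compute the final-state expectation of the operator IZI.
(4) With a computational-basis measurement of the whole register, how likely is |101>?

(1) In the final state, ZIX has expectation -1.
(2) A full measurement returns |100> with probability 1/2.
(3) In the final state, IZI has expectation 1.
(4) Outcome |101> occurs with probability 1/2.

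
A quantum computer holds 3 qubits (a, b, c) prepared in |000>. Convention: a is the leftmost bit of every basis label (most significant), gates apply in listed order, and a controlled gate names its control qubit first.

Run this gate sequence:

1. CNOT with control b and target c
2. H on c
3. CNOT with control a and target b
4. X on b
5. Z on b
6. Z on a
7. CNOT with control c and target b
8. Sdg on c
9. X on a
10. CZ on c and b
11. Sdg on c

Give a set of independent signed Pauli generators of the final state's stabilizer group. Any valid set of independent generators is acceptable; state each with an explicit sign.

One valid set of independent stabilizer generators is -IXX, -ZII, -IZZ (any independent generating set of the same group is equally correct).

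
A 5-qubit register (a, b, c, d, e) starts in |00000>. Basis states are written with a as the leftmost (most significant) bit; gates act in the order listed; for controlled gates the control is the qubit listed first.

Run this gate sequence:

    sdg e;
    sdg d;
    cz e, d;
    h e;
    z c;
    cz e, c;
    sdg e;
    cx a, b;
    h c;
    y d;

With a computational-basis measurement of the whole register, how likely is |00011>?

The probability of measuring |00011> is 1/4.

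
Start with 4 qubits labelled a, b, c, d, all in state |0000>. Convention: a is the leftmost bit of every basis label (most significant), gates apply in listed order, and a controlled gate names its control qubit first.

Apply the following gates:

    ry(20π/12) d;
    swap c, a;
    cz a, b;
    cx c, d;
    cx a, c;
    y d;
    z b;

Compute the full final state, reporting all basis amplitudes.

The resulting statevector has amplitude -I/2 on |0000>, -sqrt(3)*I/2 on |0001>, and 0 on every other basis state.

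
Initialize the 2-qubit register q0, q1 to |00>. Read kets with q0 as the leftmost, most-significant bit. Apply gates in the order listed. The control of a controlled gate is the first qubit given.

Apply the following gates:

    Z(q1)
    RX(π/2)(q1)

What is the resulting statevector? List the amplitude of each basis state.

The final amplitudes are sqrt(2)/2 on |00>, -sqrt(2)*I/2 on |01>, 0 on |10>, 0 on |11>.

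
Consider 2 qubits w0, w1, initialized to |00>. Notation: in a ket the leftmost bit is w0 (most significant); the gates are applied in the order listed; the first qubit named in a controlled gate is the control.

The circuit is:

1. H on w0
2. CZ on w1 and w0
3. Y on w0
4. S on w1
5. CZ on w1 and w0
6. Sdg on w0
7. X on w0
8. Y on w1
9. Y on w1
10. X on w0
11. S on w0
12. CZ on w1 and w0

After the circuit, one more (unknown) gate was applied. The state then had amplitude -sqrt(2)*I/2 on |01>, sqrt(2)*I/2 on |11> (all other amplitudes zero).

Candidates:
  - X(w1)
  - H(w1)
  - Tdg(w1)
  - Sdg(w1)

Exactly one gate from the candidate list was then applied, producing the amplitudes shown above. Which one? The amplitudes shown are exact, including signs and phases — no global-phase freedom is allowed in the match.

The applied gate was X(w1). Key observation: gates 5-12 undo each other exactly, leaving only the rest of the circuit to track.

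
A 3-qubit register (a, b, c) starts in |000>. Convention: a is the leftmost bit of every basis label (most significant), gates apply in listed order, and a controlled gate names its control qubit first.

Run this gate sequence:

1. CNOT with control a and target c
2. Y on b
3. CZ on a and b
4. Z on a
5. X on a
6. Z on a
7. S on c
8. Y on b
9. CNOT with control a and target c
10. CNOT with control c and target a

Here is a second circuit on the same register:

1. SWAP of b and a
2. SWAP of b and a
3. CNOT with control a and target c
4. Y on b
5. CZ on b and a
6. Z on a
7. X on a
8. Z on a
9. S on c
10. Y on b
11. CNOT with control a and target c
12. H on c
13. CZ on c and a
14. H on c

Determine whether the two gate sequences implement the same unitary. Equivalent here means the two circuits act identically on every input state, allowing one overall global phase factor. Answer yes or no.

No, they are not equivalent — no single phase factor reconciles the two unitaries.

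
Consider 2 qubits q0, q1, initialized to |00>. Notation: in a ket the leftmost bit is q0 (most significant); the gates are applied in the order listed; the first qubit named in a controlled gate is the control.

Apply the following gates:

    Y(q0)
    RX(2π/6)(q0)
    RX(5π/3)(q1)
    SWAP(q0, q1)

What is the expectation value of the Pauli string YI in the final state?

In the final state, YI has expectation sqrt(3)/2.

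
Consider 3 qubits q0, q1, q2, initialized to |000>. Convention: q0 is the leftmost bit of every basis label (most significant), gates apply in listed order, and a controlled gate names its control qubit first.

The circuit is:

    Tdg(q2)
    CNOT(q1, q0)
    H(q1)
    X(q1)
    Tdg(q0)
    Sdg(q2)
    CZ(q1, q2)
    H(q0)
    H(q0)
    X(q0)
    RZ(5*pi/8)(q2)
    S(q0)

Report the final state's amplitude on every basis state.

The resulting statevector has amplitude sqrt(2)*exp(3*I*pi/16)/2 on |100>, sqrt(2)*exp(3*I*pi/16)/2 on |110>, and 0 on every other basis state.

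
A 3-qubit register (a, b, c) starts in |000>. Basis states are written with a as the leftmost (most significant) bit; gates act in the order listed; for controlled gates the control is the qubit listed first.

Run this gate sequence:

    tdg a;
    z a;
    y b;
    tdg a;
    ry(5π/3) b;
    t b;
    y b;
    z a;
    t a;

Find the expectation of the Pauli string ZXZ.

The observable ZXZ averages to -sqrt(6)/4.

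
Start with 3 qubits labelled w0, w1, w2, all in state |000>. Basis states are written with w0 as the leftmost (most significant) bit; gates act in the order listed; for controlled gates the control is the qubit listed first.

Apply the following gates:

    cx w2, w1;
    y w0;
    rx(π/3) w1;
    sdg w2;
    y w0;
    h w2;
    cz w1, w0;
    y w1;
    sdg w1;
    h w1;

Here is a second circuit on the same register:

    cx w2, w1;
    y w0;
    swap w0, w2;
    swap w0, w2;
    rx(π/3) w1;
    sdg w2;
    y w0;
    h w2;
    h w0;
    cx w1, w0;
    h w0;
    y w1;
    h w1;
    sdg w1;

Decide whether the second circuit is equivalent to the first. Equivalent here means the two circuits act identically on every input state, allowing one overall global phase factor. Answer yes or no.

No, they are not equivalent — no single phase factor reconciles the two unitaries.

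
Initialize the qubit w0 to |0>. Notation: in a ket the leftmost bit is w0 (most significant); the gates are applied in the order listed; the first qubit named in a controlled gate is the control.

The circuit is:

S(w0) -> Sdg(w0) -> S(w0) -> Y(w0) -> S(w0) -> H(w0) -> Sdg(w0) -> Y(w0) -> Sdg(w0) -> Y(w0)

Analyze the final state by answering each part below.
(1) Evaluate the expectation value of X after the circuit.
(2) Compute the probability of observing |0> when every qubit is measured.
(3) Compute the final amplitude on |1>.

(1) In the final state, X has expectation -1.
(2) Outcome |0> occurs with probability 1/2.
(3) The amplitude on |1> is -sqrt(2)*I/2.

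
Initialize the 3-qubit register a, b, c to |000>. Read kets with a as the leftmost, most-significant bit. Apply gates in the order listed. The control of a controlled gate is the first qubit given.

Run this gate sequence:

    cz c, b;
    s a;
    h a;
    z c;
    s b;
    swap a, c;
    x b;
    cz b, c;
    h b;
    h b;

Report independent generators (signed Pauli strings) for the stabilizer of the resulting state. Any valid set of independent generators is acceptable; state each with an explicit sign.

The final state is stabilized by the group generated by -IIX, +ZII, -IZI; other independent generating sets are equally valid. Key observation: the block from step 9 through step 10 cancels to the identity and can be dropped.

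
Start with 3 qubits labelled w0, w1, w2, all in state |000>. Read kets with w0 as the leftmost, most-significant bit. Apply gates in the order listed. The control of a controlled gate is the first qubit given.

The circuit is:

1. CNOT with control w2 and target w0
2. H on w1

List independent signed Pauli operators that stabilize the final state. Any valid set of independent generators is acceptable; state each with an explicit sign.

The final state is stabilized by the group generated by +IXI, +ZII, +IIZ; other independent generating sets are equally valid.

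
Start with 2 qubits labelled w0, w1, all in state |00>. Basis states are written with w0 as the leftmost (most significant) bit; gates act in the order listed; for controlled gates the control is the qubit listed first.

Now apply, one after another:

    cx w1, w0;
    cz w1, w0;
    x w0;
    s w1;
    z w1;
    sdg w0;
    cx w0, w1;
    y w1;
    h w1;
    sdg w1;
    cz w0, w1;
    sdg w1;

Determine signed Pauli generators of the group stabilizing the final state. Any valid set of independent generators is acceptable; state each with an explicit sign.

The stabilizer group can be generated by +IX, -ZI, among other valid generating sets.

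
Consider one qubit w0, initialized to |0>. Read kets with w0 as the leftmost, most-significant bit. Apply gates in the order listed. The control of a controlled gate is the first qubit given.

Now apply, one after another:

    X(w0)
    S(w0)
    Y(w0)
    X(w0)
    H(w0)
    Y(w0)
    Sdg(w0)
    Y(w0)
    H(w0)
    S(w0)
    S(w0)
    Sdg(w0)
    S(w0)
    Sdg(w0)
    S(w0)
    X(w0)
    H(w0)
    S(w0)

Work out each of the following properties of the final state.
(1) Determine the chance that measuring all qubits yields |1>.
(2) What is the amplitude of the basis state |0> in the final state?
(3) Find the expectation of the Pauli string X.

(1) The probability of measuring |1> is 1/2. Key observation: steps 11-14 multiply out to the identity, so the circuit reduces to the remaining gates.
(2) |0> carries amplitude -sqrt(2)/2 in the final state.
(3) In the final state, X has expectation 1.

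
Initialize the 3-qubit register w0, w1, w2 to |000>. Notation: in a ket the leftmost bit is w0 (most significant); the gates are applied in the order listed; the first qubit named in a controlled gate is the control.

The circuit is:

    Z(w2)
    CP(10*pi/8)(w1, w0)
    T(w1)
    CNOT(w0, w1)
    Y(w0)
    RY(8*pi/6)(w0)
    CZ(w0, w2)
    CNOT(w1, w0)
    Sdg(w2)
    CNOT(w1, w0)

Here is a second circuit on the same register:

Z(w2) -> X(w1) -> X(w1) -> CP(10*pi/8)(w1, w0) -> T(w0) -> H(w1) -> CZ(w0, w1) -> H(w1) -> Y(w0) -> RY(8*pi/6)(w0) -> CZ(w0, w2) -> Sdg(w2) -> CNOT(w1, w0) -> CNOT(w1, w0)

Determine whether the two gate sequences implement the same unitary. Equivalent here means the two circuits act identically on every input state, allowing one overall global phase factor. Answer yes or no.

No, they are not equivalent — no single phase factor reconciles the two unitaries.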